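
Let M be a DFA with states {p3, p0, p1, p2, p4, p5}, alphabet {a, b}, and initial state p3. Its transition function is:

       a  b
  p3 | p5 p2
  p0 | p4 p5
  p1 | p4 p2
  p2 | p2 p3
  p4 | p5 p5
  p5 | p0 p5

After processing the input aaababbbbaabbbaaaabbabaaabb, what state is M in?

p5

Trace: p3 -a-> p5 -a-> p0 -a-> p4 -b-> p5 -a-> p0 -b-> p5 -b-> p5 -b-> p5 -b-> p5 -a-> p0 -a-> p4 -b-> p5 -b-> p5 -b-> p5 -a-> p0 -a-> p4 -a-> p5 -a-> p0 -b-> p5 -b-> p5 -a-> p0 -b-> p5 -a-> p0 -a-> p4 -a-> p5 -b-> p5 -b-> p5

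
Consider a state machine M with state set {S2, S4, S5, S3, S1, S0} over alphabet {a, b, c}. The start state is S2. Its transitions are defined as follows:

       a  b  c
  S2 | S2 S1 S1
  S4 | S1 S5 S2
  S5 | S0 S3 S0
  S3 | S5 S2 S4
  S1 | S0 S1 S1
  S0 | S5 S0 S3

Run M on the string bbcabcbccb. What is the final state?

S1

start at S2
read 'b': S2 → S1
read 'b': S1 → S1
read 'c': S1 → S1
read 'a': S1 → S0
read 'b': S0 → S0
read 'c': S0 → S3
read 'b': S3 → S2
read 'c': S2 → S1
read 'c': S1 → S1
read 'b': S1 → S1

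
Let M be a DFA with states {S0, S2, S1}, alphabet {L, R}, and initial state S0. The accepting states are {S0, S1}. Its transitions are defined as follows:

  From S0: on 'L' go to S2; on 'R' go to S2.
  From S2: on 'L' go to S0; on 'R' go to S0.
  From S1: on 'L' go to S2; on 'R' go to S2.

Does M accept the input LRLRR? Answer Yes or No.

S0 → S2 → S0 → S2 → S0 → S2
End state S2 is not accepting.

No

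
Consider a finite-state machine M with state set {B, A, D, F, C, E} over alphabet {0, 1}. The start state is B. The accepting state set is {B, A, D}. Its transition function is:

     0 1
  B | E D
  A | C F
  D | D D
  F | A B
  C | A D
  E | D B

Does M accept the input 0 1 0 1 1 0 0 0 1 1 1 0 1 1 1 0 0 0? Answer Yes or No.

Yes

start at B
read '0': B → E
read '1': E → B
read '0': B → E
read '1': E → B
read '1': B → D
read '0': D → D
read '0': D → D
read '0': D → D
read '1': D → D
read '1': D → D
read '1': D → D
read '0': D → D
read '1': D → D
read '1': D → D
read '1': D → D
read '0': D → D
read '0': D → D
read '0': D → D
End state D is accepting.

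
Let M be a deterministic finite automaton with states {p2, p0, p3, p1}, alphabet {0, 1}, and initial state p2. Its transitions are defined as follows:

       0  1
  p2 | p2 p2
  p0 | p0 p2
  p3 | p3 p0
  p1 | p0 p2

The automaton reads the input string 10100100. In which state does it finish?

p2 → p2 → p2 → p2 → p2 → p2 → p2 → p2 → p2

p2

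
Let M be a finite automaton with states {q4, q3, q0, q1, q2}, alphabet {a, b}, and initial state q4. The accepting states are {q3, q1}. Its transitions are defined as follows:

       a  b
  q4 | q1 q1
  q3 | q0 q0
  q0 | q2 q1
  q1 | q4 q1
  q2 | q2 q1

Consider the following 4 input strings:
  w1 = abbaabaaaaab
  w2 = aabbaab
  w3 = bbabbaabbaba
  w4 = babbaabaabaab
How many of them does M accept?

3

w1:
  start at q4
  read 'a': q4 → q1
  read 'b': q1 → q1
  read 'b': q1 → q1
  read 'a': q1 → q4
  read 'a': q4 → q1
  read 'b': q1 → q1
  read 'a': q1 → q4
  read 'a': q4 → q1
  read 'a': q1 → q4
  read 'a': q4 → q1
  read 'a': q1 → q4
  read 'b': q4 → q1
  end q1, accepted
w2:
  start at q4
  read 'a': q4 → q1
  read 'a': q1 → q4
  read 'b': q4 → q1
  read 'b': q1 → q1
  read 'a': q1 → q4
  read 'a': q4 → q1
  read 'b': q1 → q1
  end q1, accepted
w3:
  start at q4
  read 'b': q4 → q1
  read 'b': q1 → q1
  read 'a': q1 → q4
  read 'b': q4 → q1
  read 'b': q1 → q1
  read 'a': q1 → q4
  read 'a': q4 → q1
  read 'b': q1 → q1
  read 'b': q1 → q1
  read 'a': q1 → q4
  read 'b': q4 → q1
  read 'a': q1 → q4
  end q4, rejected
w4:
  start at q4
  read 'b': q4 → q1
  read 'a': q1 → q4
  read 'b': q4 → q1
  read 'b': q1 → q1
  read 'a': q1 → q4
  read 'a': q4 → q1
  read 'b': q1 → q1
  read 'a': q1 → q4
  read 'a': q4 → q1
  read 'b': q1 → q1
  read 'a': q1 → q4
  read 'a': q4 → q1
  read 'b': q1 → q1
  end q1, accepted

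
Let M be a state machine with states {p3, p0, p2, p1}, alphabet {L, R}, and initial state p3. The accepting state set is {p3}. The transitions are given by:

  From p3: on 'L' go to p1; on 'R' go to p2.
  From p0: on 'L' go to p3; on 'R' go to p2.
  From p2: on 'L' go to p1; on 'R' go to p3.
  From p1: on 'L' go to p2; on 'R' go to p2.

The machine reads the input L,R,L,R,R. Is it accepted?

Yes

p3 → p1 → p2 → p1 → p2 → p3
End state p3 is accepting.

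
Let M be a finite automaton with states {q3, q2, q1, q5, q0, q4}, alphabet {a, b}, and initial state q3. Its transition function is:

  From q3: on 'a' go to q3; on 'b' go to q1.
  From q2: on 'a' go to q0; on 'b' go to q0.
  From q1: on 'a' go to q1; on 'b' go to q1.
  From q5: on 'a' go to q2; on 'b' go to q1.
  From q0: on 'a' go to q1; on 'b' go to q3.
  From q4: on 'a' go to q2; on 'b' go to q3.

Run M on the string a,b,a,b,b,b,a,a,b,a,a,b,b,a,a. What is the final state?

q1

q3 → q3 → q1 → q1 → q1 → q1 → q1 → q1 → q1 → q1 → q1 → q1 → q1 → q1 → q1 → q1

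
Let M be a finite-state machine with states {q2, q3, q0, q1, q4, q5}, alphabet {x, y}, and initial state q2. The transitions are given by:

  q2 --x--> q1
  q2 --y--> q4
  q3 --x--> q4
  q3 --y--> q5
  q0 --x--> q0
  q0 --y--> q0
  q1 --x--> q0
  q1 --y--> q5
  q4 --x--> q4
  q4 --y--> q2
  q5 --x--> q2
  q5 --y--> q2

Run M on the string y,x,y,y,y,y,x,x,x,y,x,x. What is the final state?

start at q2
read 'y': q2 → q4
read 'x': q4 → q4
read 'y': q4 → q2
read 'y': q2 → q4
read 'y': q4 → q2
read 'y': q2 → q4
read 'x': q4 → q4
read 'x': q4 → q4
read 'x': q4 → q4
read 'y': q4 → q2
read 'x': q2 → q1
read 'x': q1 → q0

q0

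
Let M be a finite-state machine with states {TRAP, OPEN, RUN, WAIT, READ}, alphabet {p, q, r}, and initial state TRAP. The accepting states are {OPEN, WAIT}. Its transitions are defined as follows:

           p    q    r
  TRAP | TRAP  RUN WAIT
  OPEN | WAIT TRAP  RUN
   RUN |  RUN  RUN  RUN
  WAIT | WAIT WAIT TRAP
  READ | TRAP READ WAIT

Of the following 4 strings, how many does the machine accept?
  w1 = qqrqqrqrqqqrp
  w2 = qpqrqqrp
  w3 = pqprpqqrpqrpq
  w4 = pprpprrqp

w1:
  start at TRAP
  read 'q': TRAP → RUN
  read 'q': RUN → RUN
  read 'r': RUN → RUN
  read 'q': RUN → RUN
  read 'q': RUN → RUN
  read 'r': RUN → RUN
  read 'q': RUN → RUN
  read 'r': RUN → RUN
  read 'q': RUN → RUN
  read 'q': RUN → RUN
  read 'q': RUN → RUN
  read 'r': RUN → RUN
  read 'p': RUN → RUN
  end RUN, rejected
w2:
  start at TRAP
  read 'q': TRAP → RUN
  read 'p': RUN → RUN
  read 'q': RUN → RUN
  read 'r': RUN → RUN
  read 'q': RUN → RUN
  read 'q': RUN → RUN
  read 'r': RUN → RUN
  read 'p': RUN → RUN
  end RUN, rejected
w3:
  start at TRAP
  read 'p': TRAP → TRAP
  read 'q': TRAP → RUN
  read 'p': RUN → RUN
  read 'r': RUN → RUN
  read 'p': RUN → RUN
  read 'q': RUN → RUN
  read 'q': RUN → RUN
  read 'r': RUN → RUN
  read 'p': RUN → RUN
  read 'q': RUN → RUN
  read 'r': RUN → RUN
  read 'p': RUN → RUN
  read 'q': RUN → RUN
  end RUN, rejected
w4:
  start at TRAP
  read 'p': TRAP → TRAP
  read 'p': TRAP → TRAP
  read 'r': TRAP → WAIT
  read 'p': WAIT → WAIT
  read 'p': WAIT → WAIT
  read 'r': WAIT → TRAP
  read 'r': TRAP → WAIT
  read 'q': WAIT → WAIT
  read 'p': WAIT → WAIT
  end WAIT, accepted

1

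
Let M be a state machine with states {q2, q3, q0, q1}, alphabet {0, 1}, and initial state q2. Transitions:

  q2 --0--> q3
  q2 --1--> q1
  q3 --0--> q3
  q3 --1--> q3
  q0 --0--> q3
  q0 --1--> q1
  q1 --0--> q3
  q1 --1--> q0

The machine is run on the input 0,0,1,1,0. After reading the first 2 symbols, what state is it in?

q3

q2 → q3 → q3
After 2 symbols: q3.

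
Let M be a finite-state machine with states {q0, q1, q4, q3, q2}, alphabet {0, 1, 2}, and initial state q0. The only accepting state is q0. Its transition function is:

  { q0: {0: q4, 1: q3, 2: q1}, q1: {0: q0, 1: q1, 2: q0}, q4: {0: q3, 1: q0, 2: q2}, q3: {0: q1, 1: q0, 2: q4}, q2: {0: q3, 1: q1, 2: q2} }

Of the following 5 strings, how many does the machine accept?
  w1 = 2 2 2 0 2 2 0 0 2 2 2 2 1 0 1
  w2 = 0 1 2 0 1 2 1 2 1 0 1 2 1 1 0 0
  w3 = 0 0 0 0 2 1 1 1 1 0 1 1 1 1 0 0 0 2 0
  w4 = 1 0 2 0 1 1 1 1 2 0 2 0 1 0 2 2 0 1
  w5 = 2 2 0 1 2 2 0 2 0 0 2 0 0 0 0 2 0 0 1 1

2

w1:
  start at q0
  read '2': q0 → q1
  read '2': q1 → q0
  read '2': q0 → q1
  read '0': q1 → q0
  read '2': q0 → q1
  read '2': q1 → q0
  read '0': q0 → q4
  read '0': q4 → q3
  read '2': q3 → q4
  read '2': q4 → q2
  read '2': q2 → q2
  read '2': q2 → q2
  read '1': q2 → q1
  read '0': q1 → q0
  read '1': q0 → q3
  end q3, rejected
w2:
  start at q0
  read '0': q0 → q4
  read '1': q4 → q0
  read '2': q0 → q1
  read '0': q1 → q0
  read '1': q0 → q3
  read '2': q3 → q4
  read '1': q4 → q0
  read '2': q0 → q1
  read '1': q1 → q1
  read '0': q1 → q0
  read '1': q0 → q3
  read '2': q3 → q4
  read '1': q4 → q0
  read '1': q0 → q3
  read '0': q3 → q1
  read '0': q1 → q0
  end q0, accepted
w3:
  start at q0
  read '0': q0 → q4
  read '0': q4 → q3
  read '0': q3 → q1
  read '0': q1 → q0
  read '2': q0 → q1
  read '1': q1 → q1
  read '1': q1 → q1
  read '1': q1 → q1
  read '1': q1 → q1
  read '0': q1 → q0
  read '1': q0 → q3
  read '1': q3 → q0
  read '1': q0 → q3
  read '1': q3 → q0
  read '0': q0 → q4
  read '0': q4 → q3
  read '0': q3 → q1
  read '2': q1 → q0
  read '0': q0 → q4
  end q4, rejected
w4:
  start at q0
  read '1': q0 → q3
  read '0': q3 → q1
  read '2': q1 → q0
  read '0': q0 → q4
  read '1': q4 → q0
  read '1': q0 → q3
  read '1': q3 → q0
  read '1': q0 → q3
  read '2': q3 → q4
  read '0': q4 → q3
  read '2': q3 → q4
  read '0': q4 → q3
  read '1': q3 → q0
  read '0': q0 → q4
  read '2': q4 → q2
  read '2': q2 → q2
  read '0': q2 → q3
  read '1': q3 → q0
  end q0, accepted
w5:
  start at q0
  read '2': q0 → q1
  read '2': q1 → q0
  read '0': q0 → q4
  read '1': q4 → q0
  read '2': q0 → q1
  read '2': q1 → q0
  read '0': q0 → q4
  read '2': q4 → q2
  read '0': q2 → q3
  read '0': q3 → q1
  read '2': q1 → q0
  read '0': q0 → q4
  read '0': q4 → q3
  read '0': q3 → q1
  read '0': q1 → q0
  read '2': q0 → q1
  read '0': q1 → q0
  read '0': q0 → q4
  read '1': q4 → q0
  read '1': q0 → q3
  end q3, rejected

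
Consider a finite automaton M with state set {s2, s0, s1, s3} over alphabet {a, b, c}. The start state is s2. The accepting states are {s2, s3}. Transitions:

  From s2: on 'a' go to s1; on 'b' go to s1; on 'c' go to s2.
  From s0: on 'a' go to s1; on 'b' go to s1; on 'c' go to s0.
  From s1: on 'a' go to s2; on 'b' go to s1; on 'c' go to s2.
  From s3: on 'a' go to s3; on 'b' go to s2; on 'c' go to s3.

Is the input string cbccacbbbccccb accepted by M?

start at s2
read 'c': s2 → s2
read 'b': s2 → s1
read 'c': s1 → s2
read 'c': s2 → s2
read 'a': s2 → s1
read 'c': s1 → s2
read 'b': s2 → s1
read 'b': s1 → s1
read 'b': s1 → s1
read 'c': s1 → s2
read 'c': s2 → s2
read 'c': s2 → s2
read 'c': s2 → s2
read 'b': s2 → s1
End state s1 is not accepting.

No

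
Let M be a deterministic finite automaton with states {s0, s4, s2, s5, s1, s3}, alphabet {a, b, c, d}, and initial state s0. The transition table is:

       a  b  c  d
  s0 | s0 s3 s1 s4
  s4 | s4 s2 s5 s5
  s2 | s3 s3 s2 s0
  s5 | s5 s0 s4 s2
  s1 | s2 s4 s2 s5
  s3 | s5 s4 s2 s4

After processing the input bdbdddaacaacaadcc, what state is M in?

s2

Trace: s0 -b-> s3 -d-> s4 -b-> s2 -d-> s0 -d-> s4 -d-> s5 -a-> s5 -a-> s5 -c-> s4 -a-> s4 -a-> s4 -c-> s5 -a-> s5 -a-> s5 -d-> s2 -c-> s2 -c-> s2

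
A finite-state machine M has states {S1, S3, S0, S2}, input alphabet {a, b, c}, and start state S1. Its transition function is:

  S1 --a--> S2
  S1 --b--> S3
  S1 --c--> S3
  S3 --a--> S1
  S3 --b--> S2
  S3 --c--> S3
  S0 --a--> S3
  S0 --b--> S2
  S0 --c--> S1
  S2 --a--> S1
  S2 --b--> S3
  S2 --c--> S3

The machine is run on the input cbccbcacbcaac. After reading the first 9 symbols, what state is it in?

S2

start at S1
read 'c': S1 → S3
read 'b': S3 → S2
read 'c': S2 → S3
read 'c': S3 → S3
read 'b': S3 → S2
read 'c': S2 → S3
read 'a': S3 → S1
read 'c': S1 → S3
read 'b': S3 → S2
After 9 symbols: S2.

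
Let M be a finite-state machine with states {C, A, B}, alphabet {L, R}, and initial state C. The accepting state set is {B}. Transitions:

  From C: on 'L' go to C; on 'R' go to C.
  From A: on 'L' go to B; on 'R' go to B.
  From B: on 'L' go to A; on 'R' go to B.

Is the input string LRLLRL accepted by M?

start at C
read 'L': C → C
read 'R': C → C
read 'L': C → C
read 'L': C → C
read 'R': C → C
read 'L': C → C
End state C is not accepting.

No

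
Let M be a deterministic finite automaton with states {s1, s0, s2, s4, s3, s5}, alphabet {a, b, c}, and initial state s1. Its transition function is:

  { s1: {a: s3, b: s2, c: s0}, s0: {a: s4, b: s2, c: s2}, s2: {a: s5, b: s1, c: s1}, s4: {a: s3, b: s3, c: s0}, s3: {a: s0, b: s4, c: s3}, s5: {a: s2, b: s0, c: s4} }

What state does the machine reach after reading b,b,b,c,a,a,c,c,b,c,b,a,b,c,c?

start at s1
read 'b': s1 → s2
read 'b': s2 → s1
read 'b': s1 → s2
read 'c': s2 → s1
read 'a': s1 → s3
read 'a': s3 → s0
read 'c': s0 → s2
read 'c': s2 → s1
read 'b': s1 → s2
read 'c': s2 → s1
read 'b': s1 → s2
read 'a': s2 → s5
read 'b': s5 → s0
read 'c': s0 → s2
read 'c': s2 → s1

s1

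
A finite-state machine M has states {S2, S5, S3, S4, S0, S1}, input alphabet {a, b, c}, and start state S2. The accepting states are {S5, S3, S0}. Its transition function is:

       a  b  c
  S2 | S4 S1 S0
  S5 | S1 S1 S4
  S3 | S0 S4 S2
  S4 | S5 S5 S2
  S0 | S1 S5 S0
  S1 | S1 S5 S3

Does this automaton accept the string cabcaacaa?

No

start at S2
read 'c': S2 → S0
read 'a': S0 → S1
read 'b': S1 → S5
read 'c': S5 → S4
read 'a': S4 → S5
read 'a': S5 → S1
read 'c': S1 → S3
read 'a': S3 → S0
read 'a': S0 → S1
End state S1 is not accepting.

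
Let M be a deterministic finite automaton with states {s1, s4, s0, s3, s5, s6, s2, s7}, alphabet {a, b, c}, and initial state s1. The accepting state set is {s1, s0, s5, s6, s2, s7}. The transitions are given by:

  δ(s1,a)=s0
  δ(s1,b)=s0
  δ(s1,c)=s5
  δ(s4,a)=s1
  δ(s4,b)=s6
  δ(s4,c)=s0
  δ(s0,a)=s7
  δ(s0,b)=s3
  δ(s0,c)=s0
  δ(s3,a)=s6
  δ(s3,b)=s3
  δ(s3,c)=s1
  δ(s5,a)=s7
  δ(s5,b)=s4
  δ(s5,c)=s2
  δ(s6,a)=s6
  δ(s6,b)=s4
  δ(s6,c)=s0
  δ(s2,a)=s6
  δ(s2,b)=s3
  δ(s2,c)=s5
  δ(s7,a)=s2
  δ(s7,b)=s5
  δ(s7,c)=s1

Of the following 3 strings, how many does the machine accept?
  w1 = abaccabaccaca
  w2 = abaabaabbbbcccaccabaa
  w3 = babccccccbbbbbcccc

w1: s1 → s0 → s3 → s6 → s0 → s0 → s7 → s5 → s7 → s1 → s5 → s7 → s1 → s0  → end s0, accepted
w2: s1 → s0 → s3 → s6 → s6 → s4 → s1 → s0 → s3 → s3 → s3 → s3 → s1 → s5 → s2 → s6 → s0 → s0 → s7 → s5 → s7 → s2  → end s2, accepted
w3: s1 → s0 → s7 → s5 → s2 → s5 → s2 → s5 → s2 → s5 → s4 → s6 → s4 → s6 → s4 → s0 → s0 → s0 → s0  → end s0, accepted

3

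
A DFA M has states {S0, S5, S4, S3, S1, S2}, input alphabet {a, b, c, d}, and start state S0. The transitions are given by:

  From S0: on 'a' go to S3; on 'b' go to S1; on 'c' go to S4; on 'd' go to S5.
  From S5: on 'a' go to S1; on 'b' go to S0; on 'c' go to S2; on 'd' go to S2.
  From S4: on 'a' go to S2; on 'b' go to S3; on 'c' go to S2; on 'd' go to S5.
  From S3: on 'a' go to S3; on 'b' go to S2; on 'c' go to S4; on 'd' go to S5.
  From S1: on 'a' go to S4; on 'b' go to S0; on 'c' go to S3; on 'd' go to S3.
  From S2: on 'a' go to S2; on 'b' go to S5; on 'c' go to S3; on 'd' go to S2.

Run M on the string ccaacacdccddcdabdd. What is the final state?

start at S0
read 'c': S0 → S4
read 'c': S4 → S2
read 'a': S2 → S2
read 'a': S2 → S2
read 'c': S2 → S3
read 'a': S3 → S3
read 'c': S3 → S4
read 'd': S4 → S5
read 'c': S5 → S2
read 'c': S2 → S3
read 'd': S3 → S5
read 'd': S5 → S2
read 'c': S2 → S3
read 'd': S3 → S5
read 'a': S5 → S1
read 'b': S1 → S0
read 'd': S0 → S5
read 'd': S5 → S2

S2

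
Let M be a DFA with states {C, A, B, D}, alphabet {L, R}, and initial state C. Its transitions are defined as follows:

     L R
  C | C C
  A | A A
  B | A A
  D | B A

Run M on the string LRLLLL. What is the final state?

start at C
read 'L': C → C
read 'R': C → C
read 'L': C → C
read 'L': C → C
read 'L': C → C
read 'L': C → C

C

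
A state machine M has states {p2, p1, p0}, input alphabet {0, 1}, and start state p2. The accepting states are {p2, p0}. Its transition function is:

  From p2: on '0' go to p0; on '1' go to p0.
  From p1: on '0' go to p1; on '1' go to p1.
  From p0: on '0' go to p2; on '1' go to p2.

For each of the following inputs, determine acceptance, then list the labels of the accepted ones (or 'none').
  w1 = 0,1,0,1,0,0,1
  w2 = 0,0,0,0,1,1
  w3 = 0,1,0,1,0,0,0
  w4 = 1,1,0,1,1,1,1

w1, w2, w3, w4

w1: p2 → p0 → p2 → p0 → p2 → p0 → p2 → p0  → end p0, accepted
w2: p2 → p0 → p2 → p0 → p2 → p0 → p2  → end p2, accepted
w3: p2 → p0 → p2 → p0 → p2 → p0 → p2 → p0  → end p0, accepted
w4: p2 → p0 → p2 → p0 → p2 → p0 → p2 → p0  → end p0, accepted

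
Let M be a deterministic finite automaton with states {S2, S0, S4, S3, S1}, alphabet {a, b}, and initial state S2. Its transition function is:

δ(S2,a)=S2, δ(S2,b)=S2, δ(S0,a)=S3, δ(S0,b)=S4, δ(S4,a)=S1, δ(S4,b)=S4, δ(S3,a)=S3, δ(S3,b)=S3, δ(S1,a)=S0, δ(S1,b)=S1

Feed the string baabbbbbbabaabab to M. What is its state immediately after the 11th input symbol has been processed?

Trace: S2 -b-> S2 -a-> S2 -a-> S2 -b-> S2 -b-> S2 -b-> S2 -b-> S2 -b-> S2 -b-> S2 -a-> S2 -b-> S2
After 11 symbols: S2.

S2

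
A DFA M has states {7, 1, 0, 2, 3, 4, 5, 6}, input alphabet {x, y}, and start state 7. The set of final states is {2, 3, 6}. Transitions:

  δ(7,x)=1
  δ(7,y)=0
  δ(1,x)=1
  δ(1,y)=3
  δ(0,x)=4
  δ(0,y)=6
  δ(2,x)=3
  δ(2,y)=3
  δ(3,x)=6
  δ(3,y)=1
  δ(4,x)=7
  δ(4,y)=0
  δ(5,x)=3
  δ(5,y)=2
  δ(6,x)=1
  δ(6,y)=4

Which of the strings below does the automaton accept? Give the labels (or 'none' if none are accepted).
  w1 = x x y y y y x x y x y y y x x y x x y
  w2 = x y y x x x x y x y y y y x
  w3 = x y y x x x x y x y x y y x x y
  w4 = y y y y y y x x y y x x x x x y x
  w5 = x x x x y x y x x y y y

w1, w3, w4, w5

w1:
  start at 7
  read 'x': 7 → 1
  read 'x': 1 → 1
  read 'y': 1 → 3
  read 'y': 3 → 1
  read 'y': 1 → 3
  read 'y': 3 → 1
  read 'x': 1 → 1
  read 'x': 1 → 1
  read 'y': 1 → 3
  read 'x': 3 → 6
  read 'y': 6 → 4
  read 'y': 4 → 0
  read 'y': 0 → 6
  read 'x': 6 → 1
  read 'x': 1 → 1
  read 'y': 1 → 3
  read 'x': 3 → 6
  read 'x': 6 → 1
  read 'y': 1 → 3
  end 3, accepted
w2:
  start at 7
  read 'x': 7 → 1
  read 'y': 1 → 3
  read 'y': 3 → 1
  read 'x': 1 → 1
  read 'x': 1 → 1
  read 'x': 1 → 1
  read 'x': 1 → 1
  read 'y': 1 → 3
  read 'x': 3 → 6
  read 'y': 6 → 4
  read 'y': 4 → 0
  read 'y': 0 → 6
  read 'y': 6 → 4
  read 'x': 4 → 7
  end 7, rejected
w3:
  start at 7
  read 'x': 7 → 1
  read 'y': 1 → 3
  read 'y': 3 → 1
  read 'x': 1 → 1
  read 'x': 1 → 1
  read 'x': 1 → 1
  read 'x': 1 → 1
  read 'y': 1 → 3
  read 'x': 3 → 6
  read 'y': 6 → 4
  read 'x': 4 → 7
  read 'y': 7 → 0
  read 'y': 0 → 6
  read 'x': 6 → 1
  read 'x': 1 → 1
  read 'y': 1 → 3
  end 3, accepted
w4:
  start at 7
  read 'y': 7 → 0
  read 'y': 0 → 6
  read 'y': 6 → 4
  read 'y': 4 → 0
  read 'y': 0 → 6
  read 'y': 6 → 4
  read 'x': 4 → 7
  read 'x': 7 → 1
  read 'y': 1 → 3
  read 'y': 3 → 1
  read 'x': 1 → 1
  read 'x': 1 → 1
  read 'x': 1 → 1
  read 'x': 1 → 1
  read 'x': 1 → 1
  read 'y': 1 → 3
  read 'x': 3 → 6
  end 6, accepted
w5:
  start at 7
  read 'x': 7 → 1
  read 'x': 1 → 1
  read 'x': 1 → 1
  read 'x': 1 → 1
  read 'y': 1 → 3
  read 'x': 3 → 6
  read 'y': 6 → 4
  read 'x': 4 → 7
  read 'x': 7 → 1
  read 'y': 1 → 3
  read 'y': 3 → 1
  read 'y': 1 → 3
  end 3, accepted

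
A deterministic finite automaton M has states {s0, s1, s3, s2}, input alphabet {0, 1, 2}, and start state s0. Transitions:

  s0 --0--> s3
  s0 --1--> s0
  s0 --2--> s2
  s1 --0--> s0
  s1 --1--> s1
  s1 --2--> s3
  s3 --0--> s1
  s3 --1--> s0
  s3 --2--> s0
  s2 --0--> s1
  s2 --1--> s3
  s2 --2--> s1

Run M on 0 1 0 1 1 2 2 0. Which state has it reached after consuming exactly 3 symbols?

s0 → s3 → s0 → s3
After 3 symbols: s3.

s3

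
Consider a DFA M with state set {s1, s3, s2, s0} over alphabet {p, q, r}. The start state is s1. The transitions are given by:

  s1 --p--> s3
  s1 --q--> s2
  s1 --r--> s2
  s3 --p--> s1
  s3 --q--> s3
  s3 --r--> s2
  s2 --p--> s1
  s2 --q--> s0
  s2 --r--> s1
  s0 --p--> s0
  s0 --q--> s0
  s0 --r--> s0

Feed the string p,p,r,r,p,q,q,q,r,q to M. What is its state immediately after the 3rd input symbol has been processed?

s1 → s3 → s1 → s2
After 3 symbols: s2.

s2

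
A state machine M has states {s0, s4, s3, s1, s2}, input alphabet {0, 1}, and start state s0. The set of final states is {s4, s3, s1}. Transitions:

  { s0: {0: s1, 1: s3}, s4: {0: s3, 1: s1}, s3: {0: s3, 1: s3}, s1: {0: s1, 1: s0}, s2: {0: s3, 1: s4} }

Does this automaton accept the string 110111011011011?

Yes

Trace: s0 -1-> s3 -1-> s3 -0-> s3 -1-> s3 -1-> s3 -1-> s3 -0-> s3 -1-> s3 -1-> s3 -0-> s3 -1-> s3 -1-> s3 -0-> s3 -1-> s3 -1-> s3
End state s3 is accepting.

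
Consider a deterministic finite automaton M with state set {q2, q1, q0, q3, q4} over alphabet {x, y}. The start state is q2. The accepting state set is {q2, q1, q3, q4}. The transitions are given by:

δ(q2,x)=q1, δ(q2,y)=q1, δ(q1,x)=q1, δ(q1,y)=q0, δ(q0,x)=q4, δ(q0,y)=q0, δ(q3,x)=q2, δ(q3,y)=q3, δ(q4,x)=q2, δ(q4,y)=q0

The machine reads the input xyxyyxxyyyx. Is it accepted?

Yes

start at q2
read 'x': q2 → q1
read 'y': q1 → q0
read 'x': q0 → q4
read 'y': q4 → q0
read 'y': q0 → q0
read 'x': q0 → q4
read 'x': q4 → q2
read 'y': q2 → q1
read 'y': q1 → q0
read 'y': q0 → q0
read 'x': q0 → q4
End state q4 is accepting.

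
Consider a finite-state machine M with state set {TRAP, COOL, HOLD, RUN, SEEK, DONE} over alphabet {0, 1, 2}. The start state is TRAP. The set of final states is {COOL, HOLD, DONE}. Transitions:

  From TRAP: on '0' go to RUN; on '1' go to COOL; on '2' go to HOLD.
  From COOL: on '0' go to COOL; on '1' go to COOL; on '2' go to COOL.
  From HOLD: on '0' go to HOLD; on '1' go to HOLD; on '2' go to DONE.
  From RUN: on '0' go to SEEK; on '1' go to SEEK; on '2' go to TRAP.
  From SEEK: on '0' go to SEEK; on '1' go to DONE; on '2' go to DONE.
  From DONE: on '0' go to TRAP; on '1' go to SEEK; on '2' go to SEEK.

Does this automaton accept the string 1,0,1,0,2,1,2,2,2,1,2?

start at TRAP
read '1': TRAP → COOL
read '0': COOL → COOL
read '1': COOL → COOL
read '0': COOL → COOL
read '2': COOL → COOL
read '1': COOL → COOL
read '2': COOL → COOL
read '2': COOL → COOL
read '2': COOL → COOL
read '1': COOL → COOL
read '2': COOL → COOL
End state COOL is accepting.

Yes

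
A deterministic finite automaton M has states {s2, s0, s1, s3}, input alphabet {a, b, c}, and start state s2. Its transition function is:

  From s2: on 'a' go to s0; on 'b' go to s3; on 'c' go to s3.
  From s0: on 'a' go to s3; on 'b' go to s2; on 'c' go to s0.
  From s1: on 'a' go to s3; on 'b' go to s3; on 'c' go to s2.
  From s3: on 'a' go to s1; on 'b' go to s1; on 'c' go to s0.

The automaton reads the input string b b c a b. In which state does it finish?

start at s2
read 'b': s2 → s3
read 'b': s3 → s1
read 'c': s1 → s2
read 'a': s2 → s0
read 'b': s0 → s2

s2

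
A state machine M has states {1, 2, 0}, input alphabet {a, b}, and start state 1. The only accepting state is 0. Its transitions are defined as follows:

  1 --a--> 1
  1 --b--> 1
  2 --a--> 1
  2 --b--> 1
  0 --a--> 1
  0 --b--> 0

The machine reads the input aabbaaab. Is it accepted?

No

start at 1
read 'a': 1 → 1
read 'a': 1 → 1
read 'b': 1 → 1
read 'b': 1 → 1
read 'a': 1 → 1
read 'a': 1 → 1
read 'a': 1 → 1
read 'b': 1 → 1
End state 1 is not accepting.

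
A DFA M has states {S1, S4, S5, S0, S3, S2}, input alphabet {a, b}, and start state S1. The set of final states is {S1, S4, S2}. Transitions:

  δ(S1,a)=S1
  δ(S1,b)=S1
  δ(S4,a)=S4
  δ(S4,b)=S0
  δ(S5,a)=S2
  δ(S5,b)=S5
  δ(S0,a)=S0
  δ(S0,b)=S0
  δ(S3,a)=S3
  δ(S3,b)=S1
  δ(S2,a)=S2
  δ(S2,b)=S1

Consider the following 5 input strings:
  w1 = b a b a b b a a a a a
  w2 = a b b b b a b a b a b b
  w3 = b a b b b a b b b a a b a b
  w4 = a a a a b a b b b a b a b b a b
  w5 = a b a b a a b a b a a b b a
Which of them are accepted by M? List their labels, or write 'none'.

w1, w2, w3, w4, w5

w1:
  start at S1
  read 'b': S1 → S1
  read 'a': S1 → S1
  read 'b': S1 → S1
  read 'a': S1 → S1
  read 'b': S1 → S1
  read 'b': S1 → S1
  read 'a': S1 → S1
  read 'a': S1 → S1
  read 'a': S1 → S1
  read 'a': S1 → S1
  read 'a': S1 → S1
  end S1, accepted
w2:
  start at S1
  read 'a': S1 → S1
  read 'b': S1 → S1
  read 'b': S1 → S1
  read 'b': S1 → S1
  read 'b': S1 → S1
  read 'a': S1 → S1
  read 'b': S1 → S1
  read 'a': S1 → S1
  read 'b': S1 → S1
  read 'a': S1 → S1
  read 'b': S1 → S1
  read 'b': S1 → S1
  end S1, accepted
w3:
  start at S1
  read 'b': S1 → S1
  read 'a': S1 → S1
  read 'b': S1 → S1
  read 'b': S1 → S1
  read 'b': S1 → S1
  read 'a': S1 → S1
  read 'b': S1 → S1
  read 'b': S1 → S1
  read 'b': S1 → S1
  read 'a': S1 → S1
  read 'a': S1 → S1
  read 'b': S1 → S1
  read 'a': S1 → S1
  read 'b': S1 → S1
  end S1, accepted
w4:
  start at S1
  read 'a': S1 → S1
  read 'a': S1 → S1
  read 'a': S1 → S1
  read 'a': S1 → S1
  read 'b': S1 → S1
  read 'a': S1 → S1
  read 'b': S1 → S1
  read 'b': S1 → S1
  read 'b': S1 → S1
  read 'a': S1 → S1
  read 'b': S1 → S1
  read 'a': S1 → S1
  read 'b': S1 → S1
  read 'b': S1 → S1
  read 'a': S1 → S1
  read 'b': S1 → S1
  end S1, accepted
w5:
  start at S1
  read 'a': S1 → S1
  read 'b': S1 → S1
  read 'a': S1 → S1
  read 'b': S1 → S1
  read 'a': S1 → S1
  read 'a': S1 → S1
  read 'b': S1 → S1
  read 'a': S1 → S1
  read 'b': S1 → S1
  read 'a': S1 → S1
  read 'a': S1 → S1
  read 'b': S1 → S1
  read 'b': S1 → S1
  read 'a': S1 → S1
  end S1, accepted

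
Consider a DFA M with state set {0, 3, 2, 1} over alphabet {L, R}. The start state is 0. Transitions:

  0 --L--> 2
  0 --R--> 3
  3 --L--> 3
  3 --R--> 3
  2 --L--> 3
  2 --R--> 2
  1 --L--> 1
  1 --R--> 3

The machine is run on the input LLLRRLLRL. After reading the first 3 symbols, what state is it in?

start at 0
read 'L': 0 → 2
read 'L': 2 → 3
read 'L': 3 → 3
After 3 symbols: 3.

3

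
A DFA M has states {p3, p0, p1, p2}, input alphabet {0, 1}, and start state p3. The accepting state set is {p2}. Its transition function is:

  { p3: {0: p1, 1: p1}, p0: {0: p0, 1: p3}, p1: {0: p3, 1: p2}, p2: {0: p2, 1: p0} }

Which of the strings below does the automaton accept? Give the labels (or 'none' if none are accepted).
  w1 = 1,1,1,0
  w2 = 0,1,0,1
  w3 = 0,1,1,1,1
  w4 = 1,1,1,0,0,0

none

w1: p3 → p1 → p2 → p0 → p0  → end p0, rejected
w2: p3 → p1 → p2 → p2 → p0  → end p0, rejected
w3: p3 → p1 → p2 → p0 → p3 → p1  → end p1, rejected
w4: p3 → p1 → p2 → p0 → p0 → p0 → p0  → end p0, rejected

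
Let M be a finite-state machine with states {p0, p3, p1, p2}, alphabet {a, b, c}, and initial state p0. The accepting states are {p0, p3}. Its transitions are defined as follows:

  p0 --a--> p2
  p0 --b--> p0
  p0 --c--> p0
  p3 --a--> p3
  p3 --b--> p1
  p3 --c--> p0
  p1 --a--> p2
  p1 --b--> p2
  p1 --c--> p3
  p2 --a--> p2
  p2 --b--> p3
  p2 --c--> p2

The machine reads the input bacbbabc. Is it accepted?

Yes

start at p0
read 'b': p0 → p0
read 'a': p0 → p2
read 'c': p2 → p2
read 'b': p2 → p3
read 'b': p3 → p1
read 'a': p1 → p2
read 'b': p2 → p3
read 'c': p3 → p0
End state p0 is accepting.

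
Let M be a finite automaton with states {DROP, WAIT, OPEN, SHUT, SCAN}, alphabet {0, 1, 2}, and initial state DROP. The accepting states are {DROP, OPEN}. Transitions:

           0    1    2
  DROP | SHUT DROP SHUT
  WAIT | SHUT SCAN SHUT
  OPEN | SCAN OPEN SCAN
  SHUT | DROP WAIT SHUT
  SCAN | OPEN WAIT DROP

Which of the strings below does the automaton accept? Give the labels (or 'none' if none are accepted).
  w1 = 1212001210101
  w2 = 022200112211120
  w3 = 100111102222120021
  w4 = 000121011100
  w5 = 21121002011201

w1: Trace: DROP -1-> DROP -2-> SHUT -1-> WAIT -2-> SHUT -0-> DROP -0-> SHUT -1-> WAIT -2-> SHUT -1-> WAIT -0-> SHUT -1-> WAIT -0-> SHUT -1-> WAIT  → end WAIT, rejected
w2: Trace: DROP -0-> SHUT -2-> SHUT -2-> SHUT -2-> SHUT -0-> DROP -0-> SHUT -1-> WAIT -1-> SCAN -2-> DROP -2-> SHUT -1-> WAIT -1-> SCAN -1-> WAIT -2-> SHUT -0-> DROP  → end DROP, accepted
w3: Trace: DROP -1-> DROP -0-> SHUT -0-> DROP -1-> DROP -1-> DROP -1-> DROP -1-> DROP -0-> SHUT -2-> SHUT -2-> SHUT -2-> SHUT -2-> SHUT -1-> WAIT -2-> SHUT -0-> DROP -0-> SHUT -2-> SHUT -1-> WAIT  → end WAIT, rejected
w4: Trace: DROP -0-> SHUT -0-> DROP -0-> SHUT -1-> WAIT -2-> SHUT -1-> WAIT -0-> SHUT -1-> WAIT -1-> SCAN -1-> WAIT -0-> SHUT -0-> DROP  → end DROP, accepted
w5: Trace: DROP -2-> SHUT -1-> WAIT -1-> SCAN -2-> DROP -1-> DROP -0-> SHUT -0-> DROP -2-> SHUT -0-> DROP -1-> DROP -1-> DROP -2-> SHUT -0-> DROP -1-> DROP  → end DROP, accepted

w2, w4, w5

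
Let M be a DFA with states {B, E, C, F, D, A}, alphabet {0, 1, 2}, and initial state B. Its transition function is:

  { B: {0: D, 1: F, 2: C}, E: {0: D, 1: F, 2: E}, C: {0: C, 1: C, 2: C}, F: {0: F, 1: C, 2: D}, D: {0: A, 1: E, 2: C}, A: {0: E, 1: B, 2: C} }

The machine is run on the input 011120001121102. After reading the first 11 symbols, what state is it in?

C

B → D → E → F → C → C → C → C → C → C → C → C
After 11 symbols: C.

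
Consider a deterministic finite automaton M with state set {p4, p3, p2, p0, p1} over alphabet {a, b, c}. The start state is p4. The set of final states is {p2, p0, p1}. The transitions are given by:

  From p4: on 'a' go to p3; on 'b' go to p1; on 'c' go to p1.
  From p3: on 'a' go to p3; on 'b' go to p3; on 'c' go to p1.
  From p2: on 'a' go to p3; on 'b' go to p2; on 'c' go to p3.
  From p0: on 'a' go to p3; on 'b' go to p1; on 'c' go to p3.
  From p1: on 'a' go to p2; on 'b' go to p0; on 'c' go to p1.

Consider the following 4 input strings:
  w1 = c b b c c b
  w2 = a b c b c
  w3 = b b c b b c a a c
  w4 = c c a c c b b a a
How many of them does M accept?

2

w1: Trace: p4 -c-> p1 -b-> p0 -b-> p1 -c-> p1 -c-> p1 -b-> p0  → end p0, accepted
w2: Trace: p4 -a-> p3 -b-> p3 -c-> p1 -b-> p0 -c-> p3  → end p3, rejected
w3: Trace: p4 -b-> p1 -b-> p0 -c-> p3 -b-> p3 -b-> p3 -c-> p1 -a-> p2 -a-> p3 -c-> p1  → end p1, accepted
w4: Trace: p4 -c-> p1 -c-> p1 -a-> p2 -c-> p3 -c-> p1 -b-> p0 -b-> p1 -a-> p2 -a-> p3  → end p3, rejected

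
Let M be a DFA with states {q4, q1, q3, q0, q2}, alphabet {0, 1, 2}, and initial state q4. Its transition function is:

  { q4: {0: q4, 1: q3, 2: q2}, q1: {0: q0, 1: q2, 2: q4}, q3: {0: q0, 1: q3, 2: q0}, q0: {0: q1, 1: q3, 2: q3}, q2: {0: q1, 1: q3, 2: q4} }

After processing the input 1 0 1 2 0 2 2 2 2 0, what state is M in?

q4 → q3 → q0 → q3 → q0 → q1 → q4 → q2 → q4 → q2 → q1

q1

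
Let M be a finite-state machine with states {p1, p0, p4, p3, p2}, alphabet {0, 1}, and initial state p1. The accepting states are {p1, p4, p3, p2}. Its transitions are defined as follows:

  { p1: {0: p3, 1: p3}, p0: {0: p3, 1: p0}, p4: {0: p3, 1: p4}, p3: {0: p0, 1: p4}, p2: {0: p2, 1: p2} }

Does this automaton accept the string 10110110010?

Yes

start at p1
read '1': p1 → p3
read '0': p3 → p0
read '1': p0 → p0
read '1': p0 → p0
read '0': p0 → p3
read '1': p3 → p4
read '1': p4 → p4
read '0': p4 → p3
read '0': p3 → p0
read '1': p0 → p0
read '0': p0 → p3
End state p3 is accepting.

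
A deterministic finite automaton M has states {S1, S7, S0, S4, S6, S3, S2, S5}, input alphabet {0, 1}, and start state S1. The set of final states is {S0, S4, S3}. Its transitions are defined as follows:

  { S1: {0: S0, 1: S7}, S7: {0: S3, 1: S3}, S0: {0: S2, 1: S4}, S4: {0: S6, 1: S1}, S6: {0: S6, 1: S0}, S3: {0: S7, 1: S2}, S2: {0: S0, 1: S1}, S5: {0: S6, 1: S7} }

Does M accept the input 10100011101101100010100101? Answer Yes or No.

Yes

S1 → S7 → S3 → S2 → S0 → S2 → S0 → S4 → S1 → S7 → S3 → S2 → S1 → S0 → S4 → S1 → S0 → S2 → S0 → S4 → S6 → S0 → S2 → S0 → S4 → S6 → S0
End state S0 is accepting.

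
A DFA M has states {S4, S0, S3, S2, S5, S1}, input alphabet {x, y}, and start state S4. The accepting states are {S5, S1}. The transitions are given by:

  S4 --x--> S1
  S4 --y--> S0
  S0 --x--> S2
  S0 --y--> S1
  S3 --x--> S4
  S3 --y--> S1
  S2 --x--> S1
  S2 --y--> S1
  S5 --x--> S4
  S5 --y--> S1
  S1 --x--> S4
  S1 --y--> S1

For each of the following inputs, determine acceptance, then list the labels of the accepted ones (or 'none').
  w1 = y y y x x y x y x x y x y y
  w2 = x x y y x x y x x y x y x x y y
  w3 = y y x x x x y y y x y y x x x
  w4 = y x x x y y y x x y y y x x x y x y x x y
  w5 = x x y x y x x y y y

w1, w2, w4, w5

w1: Trace: S4 -y-> S0 -y-> S1 -y-> S1 -x-> S4 -x-> S1 -y-> S1 -x-> S4 -y-> S0 -x-> S2 -x-> S1 -y-> S1 -x-> S4 -y-> S0 -y-> S1  → end S1, accepted
w2: Trace: S4 -x-> S1 -x-> S4 -y-> S0 -y-> S1 -x-> S4 -x-> S1 -y-> S1 -x-> S4 -x-> S1 -y-> S1 -x-> S4 -y-> S0 -x-> S2 -x-> S1 -y-> S1 -y-> S1  → end S1, accepted
w3: Trace: S4 -y-> S0 -y-> S1 -x-> S4 -x-> S1 -x-> S4 -x-> S1 -y-> S1 -y-> S1 -y-> S1 -x-> S4 -y-> S0 -y-> S1 -x-> S4 -x-> S1 -x-> S4  → end S4, rejected
w4: Trace: S4 -y-> S0 -x-> S2 -x-> S1 -x-> S4 -y-> S0 -y-> S1 -y-> S1 -x-> S4 -x-> S1 -y-> S1 -y-> S1 -y-> S1 -x-> S4 -x-> S1 -x-> S4 -y-> S0 -x-> S2 -y-> S1 -x-> S4 -x-> S1 -y-> S1  → end S1, accepted
w5: Trace: S4 -x-> S1 -x-> S4 -y-> S0 -x-> S2 -y-> S1 -x-> S4 -x-> S1 -y-> S1 -y-> S1 -y-> S1  → end S1, accepted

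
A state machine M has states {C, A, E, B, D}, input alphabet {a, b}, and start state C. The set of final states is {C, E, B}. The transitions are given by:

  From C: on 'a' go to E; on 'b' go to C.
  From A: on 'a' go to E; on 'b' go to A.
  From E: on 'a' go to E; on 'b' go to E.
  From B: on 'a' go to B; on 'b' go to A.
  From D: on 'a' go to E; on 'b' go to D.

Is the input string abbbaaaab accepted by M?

Yes

Trace: C -a-> E -b-> E -b-> E -b-> E -a-> E -a-> E -a-> E -a-> E -b-> E
End state E is accepting.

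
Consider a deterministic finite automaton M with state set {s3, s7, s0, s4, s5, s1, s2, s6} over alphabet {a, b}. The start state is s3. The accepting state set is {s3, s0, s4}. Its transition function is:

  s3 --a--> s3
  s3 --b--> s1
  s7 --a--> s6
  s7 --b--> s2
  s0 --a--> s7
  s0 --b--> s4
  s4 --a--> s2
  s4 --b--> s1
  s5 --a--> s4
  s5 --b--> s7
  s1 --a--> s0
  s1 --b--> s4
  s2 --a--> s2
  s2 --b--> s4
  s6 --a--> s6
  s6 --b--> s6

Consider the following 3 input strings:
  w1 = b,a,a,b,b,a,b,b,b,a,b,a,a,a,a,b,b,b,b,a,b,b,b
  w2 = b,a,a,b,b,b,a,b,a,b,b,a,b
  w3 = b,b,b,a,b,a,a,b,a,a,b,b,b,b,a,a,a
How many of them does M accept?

2

w1: s3 → s1 → s0 → s7 → s2 → s4 → s2 → s4 → s1 → s4 → s2 → s4 → s2 → s2 → s2 → s2 → s4 → s1 → s4 → s1 → s0 → s4 → s1 → s4  → end s4, accepted
w2: s3 → s1 → s0 → s7 → s2 → s4 → s1 → s0 → s4 → s2 → s4 → s1 → s0 → s4  → end s4, accepted
w3: s3 → s1 → s4 → s1 → s0 → s4 → s2 → s2 → s4 → s2 → s2 → s4 → s1 → s4 → s1 → s0 → s7 → s6  → end s6, rejected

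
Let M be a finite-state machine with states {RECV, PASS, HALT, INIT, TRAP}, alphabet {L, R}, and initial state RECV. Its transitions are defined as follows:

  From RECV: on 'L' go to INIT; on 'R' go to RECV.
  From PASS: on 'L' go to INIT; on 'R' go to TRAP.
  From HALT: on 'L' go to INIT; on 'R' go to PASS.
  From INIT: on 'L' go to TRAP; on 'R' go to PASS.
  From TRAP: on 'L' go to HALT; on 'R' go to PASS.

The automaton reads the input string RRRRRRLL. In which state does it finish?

TRAP

Trace: RECV -R-> RECV -R-> RECV -R-> RECV -R-> RECV -R-> RECV -R-> RECV -L-> INIT -L-> TRAP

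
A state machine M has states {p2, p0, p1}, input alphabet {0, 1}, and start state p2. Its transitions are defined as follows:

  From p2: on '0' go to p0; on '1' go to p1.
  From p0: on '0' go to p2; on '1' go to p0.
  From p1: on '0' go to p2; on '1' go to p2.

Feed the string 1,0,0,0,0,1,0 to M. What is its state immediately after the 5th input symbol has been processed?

p0

p2 → p1 → p2 → p0 → p2 → p0
After 5 symbols: p0.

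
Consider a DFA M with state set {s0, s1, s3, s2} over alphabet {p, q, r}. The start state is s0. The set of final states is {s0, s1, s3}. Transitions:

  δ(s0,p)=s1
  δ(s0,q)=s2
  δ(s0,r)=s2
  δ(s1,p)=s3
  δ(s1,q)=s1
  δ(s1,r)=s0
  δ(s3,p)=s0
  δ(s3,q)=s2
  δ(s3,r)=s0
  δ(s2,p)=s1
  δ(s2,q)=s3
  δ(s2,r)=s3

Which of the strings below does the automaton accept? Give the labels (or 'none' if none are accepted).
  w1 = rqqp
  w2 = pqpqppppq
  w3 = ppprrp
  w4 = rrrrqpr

w1:
  start at s0
  read 'r': s0 → s2
  read 'q': s2 → s3
  read 'q': s3 → s2
  read 'p': s2 → s1
  end s1, accepted
w2:
  start at s0
  read 'p': s0 → s1
  read 'q': s1 → s1
  read 'p': s1 → s3
  read 'q': s3 → s2
  read 'p': s2 → s1
  read 'p': s1 → s3
  read 'p': s3 → s0
  read 'p': s0 → s1
  read 'q': s1 → s1
  end s1, accepted
w3:
  start at s0
  read 'p': s0 → s1
  read 'p': s1 → s3
  read 'p': s3 → s0
  read 'r': s0 → s2
  read 'r': s2 → s3
  read 'p': s3 → s0
  end s0, accepted
w4:
  start at s0
  read 'r': s0 → s2
  read 'r': s2 → s3
  read 'r': s3 → s0
  read 'r': s0 → s2
  read 'q': s2 → s3
  read 'p': s3 → s0
  read 'r': s0 → s2
  end s2, rejected

w1, w2, w3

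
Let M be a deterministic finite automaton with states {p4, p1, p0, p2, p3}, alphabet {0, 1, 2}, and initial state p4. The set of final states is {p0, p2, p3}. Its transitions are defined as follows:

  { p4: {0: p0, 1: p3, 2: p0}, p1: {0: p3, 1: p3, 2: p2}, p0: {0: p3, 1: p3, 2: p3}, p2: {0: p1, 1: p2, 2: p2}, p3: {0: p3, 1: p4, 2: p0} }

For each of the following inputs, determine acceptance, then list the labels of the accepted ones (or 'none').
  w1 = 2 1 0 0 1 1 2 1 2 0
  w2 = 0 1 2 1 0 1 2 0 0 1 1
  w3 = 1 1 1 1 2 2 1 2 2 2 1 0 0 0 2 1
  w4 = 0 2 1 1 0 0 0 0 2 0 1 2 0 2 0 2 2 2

w1: Trace: p4 -2-> p0 -1-> p3 -0-> p3 -0-> p3 -1-> p4 -1-> p3 -2-> p0 -1-> p3 -2-> p0 -0-> p3  → end p3, accepted
w2: Trace: p4 -0-> p0 -1-> p3 -2-> p0 -1-> p3 -0-> p3 -1-> p4 -2-> p0 -0-> p3 -0-> p3 -1-> p4 -1-> p3  → end p3, accepted
w3: Trace: p4 -1-> p3 -1-> p4 -1-> p3 -1-> p4 -2-> p0 -2-> p3 -1-> p4 -2-> p0 -2-> p3 -2-> p0 -1-> p3 -0-> p3 -0-> p3 -0-> p3 -2-> p0 -1-> p3  → end p3, accepted
w4: Trace: p4 -0-> p0 -2-> p3 -1-> p4 -1-> p3 -0-> p3 -0-> p3 -0-> p3 -0-> p3 -2-> p0 -0-> p3 -1-> p4 -2-> p0 -0-> p3 -2-> p0 -0-> p3 -2-> p0 -2-> p3 -2-> p0  → end p0, accepted

w1, w2, w3, w4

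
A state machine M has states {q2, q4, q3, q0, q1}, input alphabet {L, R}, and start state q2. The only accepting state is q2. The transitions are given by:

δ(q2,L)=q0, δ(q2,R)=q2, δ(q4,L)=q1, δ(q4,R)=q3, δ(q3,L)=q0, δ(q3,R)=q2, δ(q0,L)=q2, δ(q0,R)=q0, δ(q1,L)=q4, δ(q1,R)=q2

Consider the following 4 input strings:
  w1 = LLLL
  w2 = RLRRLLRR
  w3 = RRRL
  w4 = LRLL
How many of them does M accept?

w1: Trace: q2 -L-> q0 -L-> q2 -L-> q0 -L-> q2  → end q2, accepted
w2: Trace: q2 -R-> q2 -L-> q0 -R-> q0 -R-> q0 -L-> q2 -L-> q0 -R-> q0 -R-> q0  → end q0, rejected
w3: Trace: q2 -R-> q2 -R-> q2 -R-> q2 -L-> q0  → end q0, rejected
w4: Trace: q2 -L-> q0 -R-> q0 -L-> q2 -L-> q0  → end q0, rejected

1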